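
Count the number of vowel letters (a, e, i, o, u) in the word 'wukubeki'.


Scanning each character of 'wukubeki':
  Position 1: 'w' -> consonant (running count: 0)
  Position 2: 'u' -> vowel (running count: 1)
  Position 3: 'k' -> consonant (running count: 1)
  Position 4: 'u' -> vowel (running count: 2)
  Position 5: 'b' -> consonant (running count: 2)
  Position 6: 'e' -> vowel (running count: 3)
  Position 7: 'k' -> consonant (running count: 3)
  Position 8: 'i' -> vowel (running count: 4)
Total vowels: 4

4


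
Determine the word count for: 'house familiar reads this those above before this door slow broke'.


Counting words by splitting on spaces:
  Word 1: 'house'
  Word 2: 'familiar'
  Word 3: 'reads'
  Word 4: 'this'
  Word 5: 'those'
  Word 6: 'above'
  Word 7: 'before'
  Word 8: 'this'
  Word 9: 'door'
  Word 10: 'slow'
  Word 11: 'broke'
Total words: 11

11


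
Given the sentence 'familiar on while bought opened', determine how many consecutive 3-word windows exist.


Word trigrams from [5] words:
  Trigram 1: (familiar on while)
  Trigram 2: (on while bought)
  Trigram 3: (while bought opened)
Total word trigrams: 5 - 2 = 3

3


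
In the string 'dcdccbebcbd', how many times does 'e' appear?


Scanning 'dcdccbebcbd' for 'e':
  Position 6: 'e' -> MATCH (count: 1)
Total occurrences of 'e': 1

1


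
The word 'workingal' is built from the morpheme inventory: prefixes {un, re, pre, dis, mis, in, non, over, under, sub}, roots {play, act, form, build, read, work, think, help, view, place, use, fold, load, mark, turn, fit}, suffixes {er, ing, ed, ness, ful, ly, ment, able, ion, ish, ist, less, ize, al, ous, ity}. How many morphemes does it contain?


Segmenting 'workingal' against the inventory:
  'work' -> root (morpheme 1)
  'ing' -> suffix (morpheme 2)
  'al' -> suffix (morpheme 3)
Total morphemes: 3

3


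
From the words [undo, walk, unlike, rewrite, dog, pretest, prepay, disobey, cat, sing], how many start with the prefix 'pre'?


Checking each word for prefix 'pre':
  'undo' -> no (count: 0)
  'walk' -> no (count: 0)
  'unlike' -> no (count: 0)
  'rewrite' -> no (count: 0)
  'dog' -> no (count: 0)
  'pretest' -> YES, starts with 'pre' (count: 1)
  'prepay' -> YES, starts with 'pre' (count: 2)
  'disobey' -> no (count: 2)
  'cat' -> no (count: 2)
  'sing' -> no (count: 2)
Total with prefix 'pre': 2

2


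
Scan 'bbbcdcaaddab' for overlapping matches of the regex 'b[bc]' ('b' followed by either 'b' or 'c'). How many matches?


Pattern: b[bc] means 'b' followed by either 'b' or 'c'.
Scanning 'bbbcdcaaddab' position-by-position:
  Pos 0: window 'bb' -> MATCH
  Pos 1: window 'bb' -> MATCH
  Pos 2: window 'bc' -> MATCH
  Pos 3: window 'cd' -> no
  Pos 4: window 'dc' -> no
  Pos 5: window 'ca' -> no
  Pos 6: window 'aa' -> no
  Pos 7: window 'ad' -> no
  Pos 8: window 'dd' -> no
  Pos 9: window 'da' -> no
  Pos 10: window 'ab' -> no
  Pos 11: window 'b' -> no
Total matches: 3

3


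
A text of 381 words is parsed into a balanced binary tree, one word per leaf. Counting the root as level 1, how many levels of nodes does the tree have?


In a balanced binary tree with n leaves the deepest leaf is ceil(log2(n)) edges below the root,
so counting node levels inclusive of root and leaves gives ceil(log2(n)) + 1 levels.
log2(381) = 8.5736
ceil(8.5736) = 9
levels = 9 + 1 = 10

10


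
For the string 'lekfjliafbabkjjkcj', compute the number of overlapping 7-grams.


String 'lekfjliafbabkjjkcj' has length L = 18.
Number of overlapping n-grams = L - n + 1
Substituting: 18 - 7 + 1 = 12

12


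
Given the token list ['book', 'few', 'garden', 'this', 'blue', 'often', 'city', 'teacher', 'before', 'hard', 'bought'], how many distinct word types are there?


Listing all tokens and tracking unique types:
  Token 1: 'book' -> NEW (unique so far: 1)
  Token 2: 'few' -> NEW (unique so far: 2)
  Token 3: 'garden' -> NEW (unique so far: 3)
  Token 4: 'this' -> NEW (unique so far: 4)
  Token 5: 'blue' -> NEW (unique so far: 5)
  Token 6: 'often' -> NEW (unique so far: 6)
  Token 7: 'city' -> NEW (unique so far: 7)
  Token 8: 'teacher' -> NEW (unique so far: 8)
  Token 9: 'before' -> NEW (unique so far: 9)
  Token 10: 'hard' -> NEW (unique so far: 10)
  Token 11: 'bought' -> NEW (unique so far: 11)
Unique types: ('before', 'blue', 'book', 'bought', 'city', 'few', 'garden', 'hard', 'often', 'teacher', 'this')
Vocabulary size: 11

11


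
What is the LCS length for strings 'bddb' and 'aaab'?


DP table for LCS of 'bddb' and 'aaab':
       a  a  a  b
    0  0  0  0  0
  b 0  0  0  0  1
  d 0  0  0  0  1
  d 0  0  0  0  1
  b 0  0  0  0  1
LCS: 'b'
LCS length = 1

1


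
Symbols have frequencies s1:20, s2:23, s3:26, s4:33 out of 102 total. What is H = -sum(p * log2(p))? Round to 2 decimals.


Computing entropy H = -sum(p_i * log2(p_i)):
  s1: p = 20/102 = 0.1961, -p*log2(p) = 0.4609
  s2: p = 23/102 = 0.2255, -p*log2(p) = 0.4845
  s3: p = 26/102 = 0.2549, -p*log2(p) = 0.5027
  s4: p = 33/102 = 0.3235, -p*log2(p) = 0.5267
H = sum of terms = 1.9748
Rounded to 2 decimals: 1.97

1.97


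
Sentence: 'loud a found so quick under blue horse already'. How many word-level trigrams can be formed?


Word trigrams from [9] words:
  Trigram 1: (loud a found)
  Trigram 2: (a found so)
  Trigram 3: (found so quick)
  Trigram 4: (so quick under)
  Trigram 5: (quick under blue)
  Trigram 6: (under blue horse)
  Trigram 7: (blue horse already)
Total word trigrams: 9 - 2 = 7

7


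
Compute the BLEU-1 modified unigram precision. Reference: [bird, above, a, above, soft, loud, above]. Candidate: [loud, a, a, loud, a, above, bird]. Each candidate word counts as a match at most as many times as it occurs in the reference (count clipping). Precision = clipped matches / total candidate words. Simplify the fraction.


Reference word counts: {'a': 1, 'above': 3, 'bird': 1, 'loud': 1, 'soft': 1}
Checking each candidate word (with clipping):
  'loud' -> in reference (ref count 1, used 1/1) -> match (matches: 1)
  'a' -> in reference (ref count 1, used 1/1) -> match (matches: 2)
  'a' -> ref count 1 already used up (1/1) -> clipped, no match (matches: 2)
  'loud' -> ref count 1 already used up (1/1) -> clipped, no match (matches: 2)
  'a' -> ref count 1 already used up (1/1) -> clipped, no match (matches: 2)
  'above' -> in reference (ref count 3, used 1/3) -> match (matches: 3)
  'bird' -> in reference (ref count 1, used 1/1) -> match (matches: 4)
Clipped matches: 4, Candidate length: 7
Precision = 4/7

4/7


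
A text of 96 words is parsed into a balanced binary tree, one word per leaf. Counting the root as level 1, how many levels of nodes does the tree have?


In a balanced binary tree with n leaves the deepest leaf is ceil(log2(n)) edges below the root,
so counting node levels inclusive of root and leaves gives ceil(log2(n)) + 1 levels.
log2(96) = 6.5850
ceil(6.5850) = 7
levels = 7 + 1 = 8

8


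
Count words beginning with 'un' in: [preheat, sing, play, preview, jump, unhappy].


Checking each word for prefix 'un':
  'preheat' -> no (count: 0)
  'sing' -> no (count: 0)
  'play' -> no (count: 0)
  'preview' -> no (count: 0)
  'jump' -> no (count: 0)
  'unhappy' -> YES, starts with 'un' (count: 1)
Total with prefix 'un': 1

1


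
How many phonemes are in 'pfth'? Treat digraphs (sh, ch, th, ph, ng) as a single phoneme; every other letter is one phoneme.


Parsing 'pfth' greedily, digraphs first:
  'p' -> consonant phoneme (phonemes so far: 1)
  'f' -> consonant phoneme (phonemes so far: 2)
  'th' -> digraph (1 consonant phoneme) (phonemes so far: 3)
Total phonemes: 3

3


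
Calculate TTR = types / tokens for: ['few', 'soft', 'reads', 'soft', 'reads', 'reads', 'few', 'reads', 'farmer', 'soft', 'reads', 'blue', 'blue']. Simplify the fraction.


Tokens: 13
Unique types: ('blue', 'farmer', 'few', 'reads', 'soft') = 5
TTR = 5/13
Already in lowest terms.

5/13


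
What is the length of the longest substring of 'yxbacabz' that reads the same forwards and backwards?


Scanning 'yxbacabz' for palindromic substrings.
Substring at positions 2-6: 'bacab'.
Check: reverse('bacab') = 'bacab' -> palindrome confirmed.
Neighbouring characters ('x' / 'z') break symmetry, so it cannot extend further.
No longer palindromic substring exists; longest length = 5

5


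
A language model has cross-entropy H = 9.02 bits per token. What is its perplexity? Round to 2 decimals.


Perplexity formula: PP = 2^H
H = 9.02
PP = 2^9.02
Decompose: 2^9.02 = 2^9 * 2^0.02
2^9 = 512, 2^0.02 ~ 1.0139595
PP ~ 512 * 1.0139595 = 519.1472640
Rounded to 2 decimals: 519.15

519.15


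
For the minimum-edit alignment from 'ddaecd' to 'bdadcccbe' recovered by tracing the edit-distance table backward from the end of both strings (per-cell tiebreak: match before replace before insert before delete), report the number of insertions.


Edit distance = 6. Backtracking from cell (6, 9) with preference match > replace > insert > delete,
then listing the resulting alignment 'ddaecd' -> 'bdadcccbe' left to right:
  Step 1: insert 'b' [insertion #1]
  Step 2: keep 'd'
  Step 3: insert 'a' [insertion #2]
  Step 4: keep 'd'
  Step 5: replace a->c
  Step 6: replace e->c
  Step 7: keep 'c'
  Step 8: insert 'b' [insertion #3]
  Step 9: replace d->e
Total insertions: 3

3


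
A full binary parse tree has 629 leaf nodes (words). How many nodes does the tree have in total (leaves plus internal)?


Leaf nodes (terminals): 629
Internal nodes = n - 1 = 629 - 1 = 628
Total = leaves + internal = 629 + 628 = 1257

1257


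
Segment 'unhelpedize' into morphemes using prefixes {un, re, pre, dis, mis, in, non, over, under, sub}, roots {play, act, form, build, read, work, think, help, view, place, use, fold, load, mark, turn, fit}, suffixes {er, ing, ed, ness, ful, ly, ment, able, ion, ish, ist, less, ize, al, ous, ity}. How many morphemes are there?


Segmenting 'unhelpedize' against the inventory:
  'un' -> prefix (morpheme 1)
  'help' -> root (morpheme 2)
  'ed' -> suffix (morpheme 3)
  'ize' -> suffix (morpheme 4)
Total morphemes: 4

4


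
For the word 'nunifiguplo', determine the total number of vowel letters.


Scanning each character of 'nunifiguplo':
  Position 1: 'n' -> consonant (running count: 0)
  Position 2: 'u' -> vowel (running count: 1)
  Position 3: 'n' -> consonant (running count: 1)
  Position 4: 'i' -> vowel (running count: 2)
  Position 5: 'f' -> consonant (running count: 2)
  Position 6: 'i' -> vowel (running count: 3)
  Position 7: 'g' -> consonant (running count: 3)
  Position 8: 'u' -> vowel (running count: 4)
  Position 9: 'p' -> consonant (running count: 4)
  Position 10: 'l' -> consonant (running count: 4)
  Position 11: 'o' -> vowel (running count: 5)
Total vowels: 5

5


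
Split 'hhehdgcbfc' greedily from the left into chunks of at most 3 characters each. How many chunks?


'hhehdgcbfc' has 10 characters.
Chunking with max size 3:
  Chunk 1: 'hhe' (positions 0-2)
  Chunk 2: 'hdg' (positions 3-5)
  Chunk 3: 'cbf' (positions 6-8)
  Chunk 4: 'c' (positions 9-9)
Total chunks: ceil(10 / 3) = 4

4


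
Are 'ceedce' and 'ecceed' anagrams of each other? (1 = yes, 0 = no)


Sort characters of 'ceedce': 'ccdeee'
Sort characters of 'ecceed': 'ccdeee'
Sorted forms match -> they ARE anagrams
Result: 1

1


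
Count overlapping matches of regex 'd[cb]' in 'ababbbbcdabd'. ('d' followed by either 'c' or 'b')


Pattern: d[cb] means 'd' followed by either 'c' or 'b'.
Scanning 'ababbbbcdabd' position-by-position:
  Pos 0: window 'ab' -> no
  Pos 1: window 'ba' -> no
  Pos 2: window 'ab' -> no
  Pos 3: window 'bb' -> no
  Pos 4: window 'bb' -> no
  Pos 5: window 'bb' -> no
  Pos 6: window 'bc' -> no
  Pos 7: window 'cd' -> no
  Pos 8: window 'da' -> no
  Pos 9: window 'ab' -> no
  Pos 10: window 'bd' -> no
  Pos 11: window 'd' -> no
Total matches: 0

0


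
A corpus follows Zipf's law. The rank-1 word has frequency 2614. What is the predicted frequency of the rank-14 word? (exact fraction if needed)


Zipf's law: freq(rank) = f1 / rank
f1 = 2614, rank = 14
freq = 2614 / 14
GCD(2614, 14) = 2
Simplified: 1307/7

1307/7


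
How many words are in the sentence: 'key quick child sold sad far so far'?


Counting words by splitting on spaces:
  Word 1: 'key'
  Word 2: 'quick'
  Word 3: 'child'
  Word 4: 'sold'
  Word 5: 'sad'
  Word 6: 'far'
  Word 7: 'so'
  Word 8: 'far'
Total words: 8

8


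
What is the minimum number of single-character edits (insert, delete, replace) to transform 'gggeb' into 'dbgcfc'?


Building DP table for s1='gggeb' (len 5) and s2='dbgcfc' (len 6):
       d  b  g  c  f  c
    0  1  2  3  4  5  6
  g 1  1  2  2  3  4  5
  g 2  2  2  2  3  4  5
  g 3  3  3  2  3  4  5
  e 4  4  4  3  3  4  5
  b 5  5  4  4  4  4  5
Edit distance = dp[5][6] = 5

5


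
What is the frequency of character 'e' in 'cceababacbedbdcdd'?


Scanning 'cceababacbedbdcdd' for 'e':
  Position 2: 'e' -> MATCH (count: 1)
  Position 10: 'e' -> MATCH (count: 2)
Total occurrences of 'e': 2

2


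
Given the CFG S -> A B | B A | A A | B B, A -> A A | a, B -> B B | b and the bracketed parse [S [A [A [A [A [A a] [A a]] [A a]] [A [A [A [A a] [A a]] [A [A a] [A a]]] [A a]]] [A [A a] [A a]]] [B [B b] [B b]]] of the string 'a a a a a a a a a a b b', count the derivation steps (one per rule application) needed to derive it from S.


Every bracketed nonterminal node [X ...] in the tree is produced by exactly one rule application.
Reading the tree off as a leftmost derivation:
  Step 1: S  =>  A B   (applied S -> A B)
  Step 2: A B  =>  A A B   (applied A -> A A)
  Step 3: A A B  =>  A A A B   (applied A -> A A)
  Step 4: A A A B  =>  A A A A B   (applied A -> A A)
  Step 5: A A A A B  =>  A A A A A B   (applied A -> A A)
  Step 6: A A A A A B  =>  a A A A A B   (applied A -> a)
  Step 7: a A A A A B  =>  a a A A A B   (applied A -> a)
  Step 8: a a A A A B  =>  a a a A A B   (applied A -> a)
  Step 9: a a a A A B  =>  a a a A A A B   (applied A -> A A)
  Step 10: a a a A A A B  =>  a a a A A A A B   (applied A -> A A)
  Step 11: a a a A A A A B  =>  a a a A A A A A B   (applied A -> A A)
  Step 12: a a a A A A A A B  =>  a a a a A A A A B   (applied A -> a)
  Step 13: a a a a A A A A B  =>  a a a a a A A A B   (applied A -> a)
  Step 14: a a a a a A A A B  =>  a a a a a A A A A B   (applied A -> A A)
  Step 15: a a a a a A A A A B  =>  a a a a a a A A A B   (applied A -> a)
  Step 16: a a a a a a A A A B  =>  a a a a a a a A A B   (applied A -> a)
  Step 17: a a a a a a a A A B  =>  a a a a a a a a A B   (applied A -> a)
  Step 18: a a a a a a a a A B  =>  a a a a a a a a A A B   (applied A -> A A)
  Step 19: a a a a a a a a A A B  =>  a a a a a a a a a A B   (applied A -> a)
  Step 20: a a a a a a a a a A B  =>  a a a a a a a a a a B   (applied A -> a)
  Step 21: a a a a a a a a a a B  =>  a a a a a a a a a a B B   (applied B -> B B)
  Step 22: a a a a a a a a a a B B  =>  a a a a a a a a a a b B   (applied B -> b)
  Step 23: a a a a a a a a a a b B  =>  a a a a a a a a a a b b   (applied B -> b)
Final yield: a a a a a a a a a a b b
Total rewrite steps: 23

23


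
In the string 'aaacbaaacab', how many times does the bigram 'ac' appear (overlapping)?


Scanning 'aaacbaaacab' for bigram 'ac':
  Position 0: 'aa' -> no
  Position 1: 'aa' -> no
  Position 2: 'ac' -> MATCH
  Position 3: 'cb' -> no
  Position 4: 'ba' -> no
  Position 5: 'aa' -> no
  Position 6: 'aa' -> no
  Position 7: 'ac' -> MATCH
  Position 8: 'ca' -> no
  Position 9: 'ab' -> no
Total matches: 2

2


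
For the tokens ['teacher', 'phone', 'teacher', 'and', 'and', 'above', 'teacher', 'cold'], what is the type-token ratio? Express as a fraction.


Tokens: 8
Unique types: ('above', 'and', 'cold', 'phone', 'teacher') = 5
TTR = 5/8
Already in lowest terms.

5/8


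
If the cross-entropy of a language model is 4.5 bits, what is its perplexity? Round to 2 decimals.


Perplexity formula: PP = 2^H
H = 4.5
PP = 2^4.5
Decompose: 2^4.5 = 2^4 * 2^0.5 = 2^4 * sqrt(2)
2^4 = 16, sqrt(2) ~ 1.4142136
PP ~ 16 * 1.4142136 = 22.6274176
Rounded to 2 decimals: 22.63

22.63


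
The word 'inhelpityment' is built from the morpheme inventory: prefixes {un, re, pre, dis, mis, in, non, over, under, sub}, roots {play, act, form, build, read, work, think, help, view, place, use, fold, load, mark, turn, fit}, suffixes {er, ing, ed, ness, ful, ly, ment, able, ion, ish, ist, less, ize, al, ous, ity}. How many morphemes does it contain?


Segmenting 'inhelpityment' against the inventory:
  'in' -> prefix (morpheme 1)
  'help' -> root (morpheme 2)
  'ity' -> suffix (morpheme 3)
  'ment' -> suffix (morpheme 4)
Total morphemes: 4

4


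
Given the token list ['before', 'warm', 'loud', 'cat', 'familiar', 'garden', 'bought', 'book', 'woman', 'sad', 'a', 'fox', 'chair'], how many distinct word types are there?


Listing all tokens and tracking unique types:
  Token 1: 'before' -> NEW (unique so far: 1)
  Token 2: 'warm' -> NEW (unique so far: 2)
  Token 3: 'loud' -> NEW (unique so far: 3)
  Token 4: 'cat' -> NEW (unique so far: 4)
  Token 5: 'familiar' -> NEW (unique so far: 5)
  Token 6: 'garden' -> NEW (unique so far: 6)
  Token 7: 'bought' -> NEW (unique so far: 7)
  Token 8: 'book' -> NEW (unique so far: 8)
  Token 9: 'woman' -> NEW (unique so far: 9)
  Token 10: 'sad' -> NEW (unique so far: 10)
  Token 11: 'a' -> NEW (unique so far: 11)
  Token 12: 'fox' -> NEW (unique so far: 12)
  Token 13: 'chair' -> NEW (unique so far: 13)
Unique types: ('a', 'before', 'book', 'bought', 'cat', 'chair', 'familiar', 'fox', 'garden', 'loud', 'sad', 'warm', 'woman')
Vocabulary size: 13

13


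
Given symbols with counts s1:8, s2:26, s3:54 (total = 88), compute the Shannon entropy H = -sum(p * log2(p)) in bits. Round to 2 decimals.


Computing entropy H = -sum(p_i * log2(p_i)):
  s1: p = 8/88 = 0.0909, -p*log2(p) = 0.3145
  s2: p = 26/88 = 0.2955, -p*log2(p) = 0.5197
  s3: p = 54/88 = 0.6136, -p*log2(p) = 0.4323
H = sum of terms = 1.2665
Rounded to 2 decimals: 1.27

1.27


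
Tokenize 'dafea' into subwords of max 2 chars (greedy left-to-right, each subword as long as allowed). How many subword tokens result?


'dafea' has 5 characters.
Chunking with max size 2:
  Chunk 1: 'da' (positions 0-1)
  Chunk 2: 'fe' (positions 2-3)
  Chunk 3: 'a' (positions 4-4)
Total chunks: ceil(5 / 2) = 3

3


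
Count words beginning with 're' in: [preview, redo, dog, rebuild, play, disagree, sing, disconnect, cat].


Checking each word for prefix 're':
  'preview' -> no (count: 0)
  'redo' -> YES, starts with 're' (count: 1)
  'dog' -> no (count: 1)
  'rebuild' -> YES, starts with 're' (count: 2)
  'play' -> no (count: 2)
  'disagree' -> no (count: 2)
  'sing' -> no (count: 2)
  'disconnect' -> no (count: 2)
  'cat' -> no (count: 2)
Total with prefix 're': 2

2


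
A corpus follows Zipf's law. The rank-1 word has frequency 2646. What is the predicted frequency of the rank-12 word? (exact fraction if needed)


Zipf's law: freq(rank) = f1 / rank
f1 = 2646, rank = 12
freq = 2646 / 12
GCD(2646, 12) = 6
Simplified: 441/2

441/2


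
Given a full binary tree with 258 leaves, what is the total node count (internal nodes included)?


Leaf nodes (terminals): 258
Internal nodes = n - 1 = 258 - 1 = 257
Total = leaves + internal = 258 + 257 = 515

515


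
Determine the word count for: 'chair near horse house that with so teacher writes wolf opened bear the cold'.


Counting words by splitting on spaces:
  Word 1: 'chair'
  Word 2: 'near'
  Word 3: 'horse'
  Word 4: 'house'
  Word 5: 'that'
  Word 6: 'with'
  Word 7: 'so'
  Word 8: 'teacher'
  Word 9: 'writes'
  Word 10: 'wolf'
  Word 11: 'opened'
  Word 12: 'bear'
  Word 13: 'the'
  Word 14: 'cold'
Total words: 14

14


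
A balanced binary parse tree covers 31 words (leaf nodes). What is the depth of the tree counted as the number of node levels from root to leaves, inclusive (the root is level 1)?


In a balanced binary tree with n leaves the deepest leaf is ceil(log2(n)) edges below the root,
so counting node levels inclusive of root and leaves gives ceil(log2(n)) + 1 levels.
log2(31) = 4.9542
ceil(4.9542) = 5
levels = 5 + 1 = 6

6


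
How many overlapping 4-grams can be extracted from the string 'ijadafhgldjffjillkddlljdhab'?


String 'ijadafhgldjffjillkddlljdhab' has length L = 27.
Number of overlapping n-grams = L - n + 1
Substituting: 27 - 4 + 1 = 24

24


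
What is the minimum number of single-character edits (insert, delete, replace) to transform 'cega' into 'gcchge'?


Building DP table for s1='cega' (len 4) and s2='gcchge' (len 6):
       g  c  c  h  g  e
    0  1  2  3  4  5  6
  c 1  1  1  2  3  4  5
  e 2  2  2  2  3  4  4
  g 3  2  3  3  3  3  4
  a 4  3  3  4  4  4  4
Edit distance = dp[4][6] = 4

4


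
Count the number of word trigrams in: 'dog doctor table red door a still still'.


Word trigrams from [8] words:
  Trigram 1: (dog doctor table)
  Trigram 2: (doctor table red)
  Trigram 3: (table red door)
  Trigram 4: (red door a)
  Trigram 5: (door a still)
  Trigram 6: (a still still)
Total word trigrams: 8 - 2 = 6

6


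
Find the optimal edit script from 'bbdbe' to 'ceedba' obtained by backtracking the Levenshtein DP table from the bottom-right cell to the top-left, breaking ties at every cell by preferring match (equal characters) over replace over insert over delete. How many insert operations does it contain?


Edit distance = 4. Backtracking from cell (5, 6) with preference match > replace > insert > delete,
then listing the resulting alignment 'bbdbe' -> 'ceedba' left to right:
  Step 1: insert 'c' [insertion #1]
  Step 2: replace b->e
  Step 3: replace b->e
  Step 4: keep 'd'
  Step 5: keep 'b'
  Step 6: replace e->a
Total insertions: 1

1


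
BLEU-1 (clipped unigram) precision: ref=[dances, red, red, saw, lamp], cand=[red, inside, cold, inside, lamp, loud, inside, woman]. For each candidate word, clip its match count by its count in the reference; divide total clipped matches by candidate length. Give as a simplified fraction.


Reference word counts: {'dances': 1, 'lamp': 1, 'red': 2, 'saw': 1}
Checking each candidate word (with clipping):
  'red' -> in reference (ref count 2, used 1/2) -> match (matches: 1)
  'inside' -> not in reference -> no match (matches: 1)
  'cold' -> not in reference -> no match (matches: 1)
  'inside' -> not in reference -> no match (matches: 1)
  'lamp' -> in reference (ref count 1, used 1/1) -> match (matches: 2)
  'loud' -> not in reference -> no match (matches: 2)
  'inside' -> not in reference -> no match (matches: 2)
  'woman' -> not in reference -> no match (matches: 2)
Clipped matches: 2, Candidate length: 8
Precision = 2/8 = 1/4

1/4


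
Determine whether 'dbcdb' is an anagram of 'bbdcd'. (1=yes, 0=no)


Sort characters of 'dbcdb': 'bbcdd'
Sort characters of 'bbdcd': 'bbcdd'
Sorted forms match -> they ARE anagrams
Result: 1

1


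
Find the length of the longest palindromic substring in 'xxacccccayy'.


Scanning 'xxacccccayy' for palindromic substrings.
Substring at positions 2-8: 'accccca'.
Check: reverse('accccca') = 'accccca' -> palindrome confirmed.
Neighbouring characters ('x' / 'y') break symmetry, so it cannot extend further.
No longer palindromic substring exists; longest length = 7

7


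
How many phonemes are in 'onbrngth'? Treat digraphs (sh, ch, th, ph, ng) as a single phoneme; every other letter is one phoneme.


Parsing 'onbrngth' greedily, digraphs first:
  'o' -> vowel phoneme (phonemes so far: 1)
  'n' -> consonant phoneme (phonemes so far: 2)
  'b' -> consonant phoneme (phonemes so far: 3)
  'r' -> consonant phoneme (phonemes so far: 4)
  'ng' -> digraph (1 consonant phoneme) (phonemes so far: 5)
  'th' -> digraph (1 consonant phoneme) (phonemes so far: 6)
Total phonemes: 6

6


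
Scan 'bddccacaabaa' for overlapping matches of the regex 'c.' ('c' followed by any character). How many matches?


Pattern: c. means 'c' followed by any character.
Scanning 'bddccacaabaa' position-by-position:
  Pos 0: window 'bd' -> no
  Pos 1: window 'dd' -> no
  Pos 2: window 'dc' -> no
  Pos 3: window 'cc' -> MATCH
  Pos 4: window 'ca' -> MATCH
  Pos 5: window 'ac' -> no
  Pos 6: window 'ca' -> MATCH
  Pos 7: window 'aa' -> no
  Pos 8: window 'ab' -> no
  Pos 9: window 'ba' -> no
  Pos 10: window 'aa' -> no
  Pos 11: window 'a' -> no
Total matches: 3

3


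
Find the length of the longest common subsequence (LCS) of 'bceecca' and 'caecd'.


DP table for LCS of 'bceecca' and 'caecd':
       c  a  e  c  d
    0  0  0  0  0  0
  b 0  0  0  0  0  0
  c 0  1  1  1  1  1
  e 0  1  1  2  2  2
  e 0  1  1  2  2  2
  c 0  1  1  2  3  3
  c 0  1  1  2  3  3
  a 0  1  2  2  3  3
LCS: 'cec'
LCS length = 3

3


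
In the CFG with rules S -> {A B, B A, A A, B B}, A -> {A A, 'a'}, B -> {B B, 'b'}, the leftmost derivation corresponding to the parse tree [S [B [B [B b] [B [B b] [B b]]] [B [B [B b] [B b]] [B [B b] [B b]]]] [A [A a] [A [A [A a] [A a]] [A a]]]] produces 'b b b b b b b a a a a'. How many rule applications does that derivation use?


Every bracketed nonterminal node [X ...] in the tree is produced by exactly one rule application.
Reading the tree off as a leftmost derivation:
  Step 1: S  =>  B A   (applied S -> B A)
  Step 2: B A  =>  B B A   (applied B -> B B)
  Step 3: B B A  =>  B B B A   (applied B -> B B)
  Step 4: B B B A  =>  b B B A   (applied B -> b)
  Step 5: b B B A  =>  b B B B A   (applied B -> B B)
  Step 6: b B B B A  =>  b b B B A   (applied B -> b)
  Step 7: b b B B A  =>  b b b B A   (applied B -> b)
  Step 8: b b b B A  =>  b b b B B A   (applied B -> B B)
  Step 9: b b b B B A  =>  b b b B B B A   (applied B -> B B)
  Step 10: b b b B B B A  =>  b b b b B B A   (applied B -> b)
  Step 11: b b b b B B A  =>  b b b b b B A   (applied B -> b)
  Step 12: b b b b b B A  =>  b b b b b B B A   (applied B -> B B)
  Step 13: b b b b b B B A  =>  b b b b b b B A   (applied B -> b)
  Step 14: b b b b b b B A  =>  b b b b b b b A   (applied B -> b)
  Step 15: b b b b b b b A  =>  b b b b b b b A A   (applied A -> A A)
  Step 16: b b b b b b b A A  =>  b b b b b b b a A   (applied A -> a)
  Step 17: b b b b b b b a A  =>  b b b b b b b a A A   (applied A -> A A)
  Step 18: b b b b b b b a A A  =>  b b b b b b b a A A A   (applied A -> A A)
  Step 19: b b b b b b b a A A A  =>  b b b b b b b a a A A   (applied A -> a)
  Step 20: b b b b b b b a a A A  =>  b b b b b b b a a a A   (applied A -> a)
  Step 21: b b b b b b b a a a A  =>  b b b b b b b a a a a   (applied A -> a)
Final yield: b b b b b b b a a a a
Total rewrite steps: 21

21


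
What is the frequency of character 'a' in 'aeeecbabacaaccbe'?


Scanning 'aeeecbabacaaccbe' for 'a':
  Position 0: 'a' -> MATCH (count: 1)
  Position 6: 'a' -> MATCH (count: 2)
  Position 8: 'a' -> MATCH (count: 3)
  Position 10: 'a' -> MATCH (count: 4)
  Position 11: 'a' -> MATCH (count: 5)
Total occurrences of 'a': 5

5


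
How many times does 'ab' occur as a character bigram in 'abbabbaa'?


Scanning 'abbabbaa' for bigram 'ab':
  Position 0: 'ab' -> MATCH
  Position 1: 'bb' -> no
  Position 2: 'ba' -> no
  Position 3: 'ab' -> MATCH
  Position 4: 'bb' -> no
  Position 5: 'ba' -> no
  Position 6: 'aa' -> no
Total matches: 2

2


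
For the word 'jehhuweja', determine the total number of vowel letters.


Scanning each character of 'jehhuweja':
  Position 1: 'j' -> consonant (running count: 0)
  Position 2: 'e' -> vowel (running count: 1)
  Position 3: 'h' -> consonant (running count: 1)
  Position 4: 'h' -> consonant (running count: 1)
  Position 5: 'u' -> vowel (running count: 2)
  Position 6: 'w' -> consonant (running count: 2)
  Position 7: 'e' -> vowel (running count: 3)
  Position 8: 'j' -> consonant (running count: 3)
  Position 9: 'a' -> vowel (running count: 4)
Total vowels: 4

4


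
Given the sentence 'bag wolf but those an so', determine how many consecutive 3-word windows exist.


Word trigrams from [6] words:
  Trigram 1: (bag wolf but)
  Trigram 2: (wolf but those)
  Trigram 3: (but those an)
  Trigram 4: (those an so)
Total word trigrams: 6 - 2 = 4

4


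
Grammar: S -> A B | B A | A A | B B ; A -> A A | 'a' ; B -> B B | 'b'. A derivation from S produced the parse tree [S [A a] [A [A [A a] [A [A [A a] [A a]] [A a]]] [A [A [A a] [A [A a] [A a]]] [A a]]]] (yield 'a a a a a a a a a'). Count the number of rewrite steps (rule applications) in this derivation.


Every bracketed nonterminal node [X ...] in the tree is produced by exactly one rule application.
Reading the tree off as a leftmost derivation:
  Step 1: S  =>  A A   (applied S -> A A)
  Step 2: A A  =>  a A   (applied A -> a)
  Step 3: a A  =>  a A A   (applied A -> A A)
  Step 4: a A A  =>  a A A A   (applied A -> A A)
  Step 5: a A A A  =>  a a A A   (applied A -> a)
  Step 6: a a A A  =>  a a A A A   (applied A -> A A)
  Step 7: a a A A A  =>  a a A A A A   (applied A -> A A)
  Step 8: a a A A A A  =>  a a a A A A   (applied A -> a)
  Step 9: a a a A A A  =>  a a a a A A   (applied A -> a)
  Step 10: a a a a A A  =>  a a a a a A   (applied A -> a)
  Step 11: a a a a a A  =>  a a a a a A A   (applied A -> A A)
  Step 12: a a a a a A A  =>  a a a a a A A A   (applied A -> A A)
  Step 13: a a a a a A A A  =>  a a a a a a A A   (applied A -> a)
  Step 14: a a a a a a A A  =>  a a a a a a A A A   (applied A -> A A)
  Step 15: a a a a a a A A A  =>  a a a a a a a A A   (applied A -> a)
  Step 16: a a a a a a a A A  =>  a a a a a a a a A   (applied A -> a)
  Step 17: a a a a a a a a A  =>  a a a a a a a a a   (applied A -> a)
Final yield: a a a a a a a a a
Total rewrite steps: 17

17


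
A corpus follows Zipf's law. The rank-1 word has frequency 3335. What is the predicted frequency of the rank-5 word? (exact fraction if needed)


Zipf's law: freq(rank) = f1 / rank
f1 = 3335, rank = 5
freq = 3335 / 5
= 667

667


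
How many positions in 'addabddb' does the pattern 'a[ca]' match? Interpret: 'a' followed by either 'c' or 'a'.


Pattern: a[ca] means 'a' followed by either 'c' or 'a'.
Scanning 'addabddb' position-by-position:
  Pos 0: window 'ad' -> no
  Pos 1: window 'dd' -> no
  Pos 2: window 'da' -> no
  Pos 3: window 'ab' -> no
  Pos 4: window 'bd' -> no
  Pos 5: window 'dd' -> no
  Pos 6: window 'db' -> no
  Pos 7: window 'b' -> no
Total matches: 0

0


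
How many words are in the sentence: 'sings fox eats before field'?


Counting words by splitting on spaces:
  Word 1: 'sings'
  Word 2: 'fox'
  Word 3: 'eats'
  Word 4: 'before'
  Word 5: 'field'
Total words: 5

5


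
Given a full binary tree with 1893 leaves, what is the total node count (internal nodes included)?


Leaf nodes (terminals): 1893
Internal nodes = n - 1 = 1893 - 1 = 1892
Total = leaves + internal = 1893 + 1892 = 3785

3785


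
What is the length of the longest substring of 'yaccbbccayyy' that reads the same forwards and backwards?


Scanning 'yaccbbccayyy' for palindromic substrings.
Substring at positions 0-9: 'yaccbbccay'.
Check: reverse('yaccbbccay') = 'yaccbbccay' -> palindrome confirmed.
Neighbouring characters ('-' / 'y') break symmetry, so it cannot extend further.
No longer palindromic substring exists; longest length = 10

10


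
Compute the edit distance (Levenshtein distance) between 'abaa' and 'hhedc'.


Building DP table for s1='abaa' (len 4) and s2='hhedc' (len 5):
       h  h  e  d  c
    0  1  2  3  4  5
  a 1  1  2  3  4  5
  b 2  2  2  3  4  5
  a 3  3  3  3  4  5
  a 4  4  4  4  4  5
Edit distance = dp[4][5] = 5

5


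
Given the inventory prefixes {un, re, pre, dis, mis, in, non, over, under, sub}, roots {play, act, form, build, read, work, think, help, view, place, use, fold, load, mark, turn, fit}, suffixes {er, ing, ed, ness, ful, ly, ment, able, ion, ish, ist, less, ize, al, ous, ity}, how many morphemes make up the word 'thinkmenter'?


Segmenting 'thinkmenter' against the inventory:
  'think' -> root (morpheme 1)
  'ment' -> suffix (morpheme 2)
  'er' -> suffix (morpheme 3)
Total morphemes: 3

3


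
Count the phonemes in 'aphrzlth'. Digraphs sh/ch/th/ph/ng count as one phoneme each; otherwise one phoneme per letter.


Parsing 'aphrzlth' greedily, digraphs first:
  'a' -> vowel phoneme (phonemes so far: 1)
  'ph' -> digraph (1 consonant phoneme) (phonemes so far: 2)
  'r' -> consonant phoneme (phonemes so far: 3)
  'z' -> consonant phoneme (phonemes so far: 4)
  'l' -> consonant phoneme (phonemes so far: 5)
  'th' -> digraph (1 consonant phoneme) (phonemes so far: 6)
Total phonemes: 6

6


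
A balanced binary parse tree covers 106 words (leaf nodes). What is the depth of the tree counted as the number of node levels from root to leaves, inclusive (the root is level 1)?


In a balanced binary tree with n leaves the deepest leaf is ceil(log2(n)) edges below the root,
so counting node levels inclusive of root and leaves gives ceil(log2(n)) + 1 levels.
log2(106) = 6.7279
ceil(6.7279) = 7
levels = 7 + 1 = 8

8


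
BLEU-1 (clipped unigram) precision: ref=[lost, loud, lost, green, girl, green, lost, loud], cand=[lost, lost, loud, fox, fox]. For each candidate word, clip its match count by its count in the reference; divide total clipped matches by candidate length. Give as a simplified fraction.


Reference word counts: {'girl': 1, 'green': 2, 'lost': 3, 'loud': 2}
Checking each candidate word (with clipping):
  'lost' -> in reference (ref count 3, used 1/3) -> match (matches: 1)
  'lost' -> in reference (ref count 3, used 2/3) -> match (matches: 2)
  'loud' -> in reference (ref count 2, used 1/2) -> match (matches: 3)
  'fox' -> not in reference -> no match (matches: 3)
  'fox' -> not in reference -> no match (matches: 3)
Clipped matches: 3, Candidate length: 5
Precision = 3/5

3/5


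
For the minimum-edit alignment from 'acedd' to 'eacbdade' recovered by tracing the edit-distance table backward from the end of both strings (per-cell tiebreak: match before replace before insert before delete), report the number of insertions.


Edit distance = 4. Backtracking from cell (5, 8) with preference match > replace > insert > delete,
then listing the resulting alignment 'acedd' -> 'eacbdade' left to right:
  Step 1: insert 'e' [insertion #1]
  Step 2: keep 'a'
  Step 3: keep 'c'
  Step 4: replace e->b
  Step 5: keep 'd'
  Step 6: insert 'a' [insertion #2]
  Step 7: keep 'd'
  Step 8: insert 'e' [insertion #3]
Total insertions: 3

3


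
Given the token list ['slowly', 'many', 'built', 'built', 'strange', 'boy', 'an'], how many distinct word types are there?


Listing all tokens and tracking unique types:
  Token 1: 'slowly' -> NEW (unique so far: 1)
  Token 2: 'many' -> NEW (unique so far: 2)
  Token 3: 'built' -> NEW (unique so far: 3)
  Token 4: 'built' -> duplicate (unique so far: 3)
  Token 5: 'strange' -> NEW (unique so far: 4)
  Token 6: 'boy' -> NEW (unique so far: 5)
  Token 7: 'an' -> NEW (unique so far: 6)
Unique types: ('an', 'boy', 'built', 'many', 'slowly', 'strange')
Vocabulary size: 6

6


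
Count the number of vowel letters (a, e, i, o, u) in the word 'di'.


Scanning each character of 'di':
  Position 1: 'd' -> consonant (running count: 0)
  Position 2: 'i' -> vowel (running count: 1)
Total vowels: 1

1


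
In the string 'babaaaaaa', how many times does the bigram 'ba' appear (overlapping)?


Scanning 'babaaaaaa' for bigram 'ba':
  Position 0: 'ba' -> MATCH
  Position 1: 'ab' -> no
  Position 2: 'ba' -> MATCH
  Position 3: 'aa' -> no
  Position 4: 'aa' -> no
  Position 5: 'aa' -> no
  Position 6: 'aa' -> no
  Position 7: 'aa' -> no
Total matches: 2

2


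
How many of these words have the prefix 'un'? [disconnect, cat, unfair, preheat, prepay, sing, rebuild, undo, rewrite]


Checking each word for prefix 'un':
  'disconnect' -> no (count: 0)
  'cat' -> no (count: 0)
  'unfair' -> YES, starts with 'un' (count: 1)
  'preheat' -> no (count: 1)
  'prepay' -> no (count: 1)
  'sing' -> no (count: 1)
  'rebuild' -> no (count: 1)
  'undo' -> YES, starts with 'un' (count: 2)
  'rewrite' -> no (count: 2)
Total with prefix 'un': 2

2


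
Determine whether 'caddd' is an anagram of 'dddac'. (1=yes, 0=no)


Sort characters of 'caddd': 'acddd'
Sort characters of 'dddac': 'acddd'
Sorted forms match -> they ARE anagrams
Result: 1

1


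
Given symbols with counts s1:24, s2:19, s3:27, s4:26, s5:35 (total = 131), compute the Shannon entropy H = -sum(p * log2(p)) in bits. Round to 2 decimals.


Computing entropy H = -sum(p_i * log2(p_i)):
  s1: p = 24/131 = 0.1832, -p*log2(p) = 0.4486
  s2: p = 19/131 = 0.1450, -p*log2(p) = 0.4040
  s3: p = 27/131 = 0.2061, -p*log2(p) = 0.4696
  s4: p = 26/131 = 0.1985, -p*log2(p) = 0.4630
  s5: p = 35/131 = 0.2672, -p*log2(p) = 0.5087
H = sum of terms = 2.2939
Rounded to 2 decimals: 2.29

2.29


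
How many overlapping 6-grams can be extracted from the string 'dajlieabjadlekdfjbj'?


String 'dajlieabjadlekdfjbj' has length L = 19.
Number of overlapping n-grams = L - n + 1
Substituting: 19 - 6 + 1 = 14

14


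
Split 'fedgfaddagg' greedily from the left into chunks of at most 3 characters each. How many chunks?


'fedgfaddagg' has 11 characters.
Chunking with max size 3:
  Chunk 1: 'fed' (positions 0-2)
  Chunk 2: 'gfa' (positions 3-5)
  Chunk 3: 'dda' (positions 6-8)
  Chunk 4: 'gg' (positions 9-10)
Total chunks: ceil(11 / 3) = 4

4


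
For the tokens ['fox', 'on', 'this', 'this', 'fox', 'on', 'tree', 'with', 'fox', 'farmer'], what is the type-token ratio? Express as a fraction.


Tokens: 10
Unique types: ('farmer', 'fox', 'on', 'this', 'tree', 'with') = 6
TTR = 6/10
Simplify: divide both by 2 -> 3/5
TTR = 3/5

3/5


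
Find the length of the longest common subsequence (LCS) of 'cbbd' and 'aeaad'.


DP table for LCS of 'cbbd' and 'aeaad':
       a  e  a  a  d
    0  0  0  0  0  0
  c 0  0  0  0  0  0
  b 0  0  0  0  0  0
  b 0  0  0  0  0  0
  d 0  0  0  0  0  1
LCS: 'd'
LCS length = 1

1


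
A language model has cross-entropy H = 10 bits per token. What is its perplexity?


Perplexity formula: PP = 2^H
H = 10
PP = 2^10
PP = 2^10 = 1024

1024


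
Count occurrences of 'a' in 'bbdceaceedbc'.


Scanning 'bbdceaceedbc' for 'a':
  Position 5: 'a' -> MATCH (count: 1)
Total occurrences of 'a': 1

1


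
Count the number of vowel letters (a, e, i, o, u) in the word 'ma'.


Scanning each character of 'ma':
  Position 1: 'm' -> consonant (running count: 0)
  Position 2: 'a' -> vowel (running count: 1)
Total vowels: 1

1


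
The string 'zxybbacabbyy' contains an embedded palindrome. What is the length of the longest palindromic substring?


Scanning 'zxybbacabbyy' for palindromic substrings.
Substring at positions 2-10: 'ybbacabby'.
Check: reverse('ybbacabby') = 'ybbacabby' -> palindrome confirmed.
Neighbouring characters ('x' / 'y') break symmetry, so it cannot extend further.
No longer palindromic substring exists; longest length = 9

9


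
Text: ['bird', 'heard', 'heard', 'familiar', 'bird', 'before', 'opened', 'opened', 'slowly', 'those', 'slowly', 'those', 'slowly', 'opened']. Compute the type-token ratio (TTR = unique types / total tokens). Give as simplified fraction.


Tokens: 14
Unique types: ('before', 'bird', 'familiar', 'heard', 'opened', 'slowly', 'those') = 7
TTR = 7/14
Simplify: divide both by 7 -> 1/2
TTR = 1/2

1/2


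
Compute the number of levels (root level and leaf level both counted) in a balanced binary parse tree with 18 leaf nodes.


In a balanced binary tree with n leaves the deepest leaf is ceil(log2(n)) edges below the root,
so counting node levels inclusive of root and leaves gives ceil(log2(n)) + 1 levels.
log2(18) = 4.1699
ceil(4.1699) = 5
levels = 5 + 1 = 6

6


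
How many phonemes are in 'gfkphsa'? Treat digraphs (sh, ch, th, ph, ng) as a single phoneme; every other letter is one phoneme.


Parsing 'gfkphsa' greedily, digraphs first:
  'g' -> consonant phoneme (phonemes so far: 1)
  'f' -> consonant phoneme (phonemes so far: 2)
  'k' -> consonant phoneme (phonemes so far: 3)
  'ph' -> digraph (1 consonant phoneme) (phonemes so far: 4)
  's' -> consonant phoneme (phonemes so far: 5)
  'a' -> vowel phoneme (phonemes so far: 6)
Total phonemes: 6

6
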